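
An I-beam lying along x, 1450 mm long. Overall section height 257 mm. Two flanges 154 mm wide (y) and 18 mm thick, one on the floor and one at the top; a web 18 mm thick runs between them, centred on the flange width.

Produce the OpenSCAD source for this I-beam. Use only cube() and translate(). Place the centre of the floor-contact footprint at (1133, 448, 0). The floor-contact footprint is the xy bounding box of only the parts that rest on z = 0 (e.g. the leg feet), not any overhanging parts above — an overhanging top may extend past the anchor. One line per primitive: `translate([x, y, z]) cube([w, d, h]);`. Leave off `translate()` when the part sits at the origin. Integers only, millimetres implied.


translate([408, 371, 0]) cube([1450, 154, 18]);
translate([408, 439, 18]) cube([1450, 18, 221]);
translate([408, 371, 239]) cube([1450, 154, 18]);


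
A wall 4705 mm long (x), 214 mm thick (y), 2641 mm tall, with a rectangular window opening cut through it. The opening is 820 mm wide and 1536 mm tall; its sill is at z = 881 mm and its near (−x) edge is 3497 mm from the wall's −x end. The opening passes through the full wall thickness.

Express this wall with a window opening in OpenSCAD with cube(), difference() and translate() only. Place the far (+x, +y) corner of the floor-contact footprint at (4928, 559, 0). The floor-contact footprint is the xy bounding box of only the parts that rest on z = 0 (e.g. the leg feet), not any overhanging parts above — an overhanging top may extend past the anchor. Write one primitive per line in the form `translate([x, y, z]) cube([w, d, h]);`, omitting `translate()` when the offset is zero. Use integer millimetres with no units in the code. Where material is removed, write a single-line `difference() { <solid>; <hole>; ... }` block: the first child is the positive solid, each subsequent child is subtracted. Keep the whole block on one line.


difference() { translate([223, 345, 0]) cube([4705, 214, 2641]); translate([3720, 345, 881]) cube([820, 214, 1536]); }


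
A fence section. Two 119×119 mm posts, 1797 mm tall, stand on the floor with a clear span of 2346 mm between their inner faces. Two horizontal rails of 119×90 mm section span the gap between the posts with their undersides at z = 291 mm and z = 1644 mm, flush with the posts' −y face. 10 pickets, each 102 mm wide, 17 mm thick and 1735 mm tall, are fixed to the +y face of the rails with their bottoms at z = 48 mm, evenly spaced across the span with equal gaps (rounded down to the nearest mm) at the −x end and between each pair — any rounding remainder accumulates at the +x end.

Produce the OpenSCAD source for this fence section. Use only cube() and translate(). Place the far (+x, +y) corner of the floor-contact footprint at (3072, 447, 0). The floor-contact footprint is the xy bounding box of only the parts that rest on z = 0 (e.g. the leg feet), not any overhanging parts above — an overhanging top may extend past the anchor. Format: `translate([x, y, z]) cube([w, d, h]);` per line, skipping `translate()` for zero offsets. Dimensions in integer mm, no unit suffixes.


translate([488, 328, 0]) cube([119, 119, 1797]);
translate([2953, 328, 0]) cube([119, 119, 1797]);
translate([607, 328, 291]) cube([2346, 119, 90]);
translate([607, 328, 1644]) cube([2346, 119, 90]);
translate([727, 447, 48]) cube([102, 17, 1735]);
translate([949, 447, 48]) cube([102, 17, 1735]);
translate([1171, 447, 48]) cube([102, 17, 1735]);
translate([1393, 447, 48]) cube([102, 17, 1735]);
translate([1615, 447, 48]) cube([102, 17, 1735]);
translate([1837, 447, 48]) cube([102, 17, 1735]);
translate([2059, 447, 48]) cube([102, 17, 1735]);
translate([2281, 447, 48]) cube([102, 17, 1735]);
translate([2503, 447, 48]) cube([102, 17, 1735]);
translate([2725, 447, 48]) cube([102, 17, 1735]);


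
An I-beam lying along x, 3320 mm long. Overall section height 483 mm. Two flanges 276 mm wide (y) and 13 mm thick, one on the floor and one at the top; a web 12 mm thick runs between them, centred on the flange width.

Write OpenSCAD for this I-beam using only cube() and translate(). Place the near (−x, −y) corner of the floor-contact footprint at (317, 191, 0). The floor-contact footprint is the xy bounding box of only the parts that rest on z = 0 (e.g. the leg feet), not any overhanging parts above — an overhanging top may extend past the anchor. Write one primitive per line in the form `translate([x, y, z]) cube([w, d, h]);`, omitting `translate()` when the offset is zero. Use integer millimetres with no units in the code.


translate([317, 191, 0]) cube([3320, 276, 13]);
translate([317, 323, 13]) cube([3320, 12, 457]);
translate([317, 191, 470]) cube([3320, 276, 13]);


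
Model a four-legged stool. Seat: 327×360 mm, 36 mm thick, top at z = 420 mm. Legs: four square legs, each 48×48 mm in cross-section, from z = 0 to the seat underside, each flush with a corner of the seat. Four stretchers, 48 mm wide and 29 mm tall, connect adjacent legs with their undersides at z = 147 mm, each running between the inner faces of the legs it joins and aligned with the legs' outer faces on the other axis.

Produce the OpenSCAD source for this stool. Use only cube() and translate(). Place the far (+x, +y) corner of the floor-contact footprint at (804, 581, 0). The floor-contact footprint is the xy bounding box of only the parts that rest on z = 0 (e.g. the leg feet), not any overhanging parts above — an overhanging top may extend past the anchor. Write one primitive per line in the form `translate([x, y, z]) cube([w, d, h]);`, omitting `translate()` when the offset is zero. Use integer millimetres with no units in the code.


translate([477, 221, 384]) cube([327, 360, 36]);
translate([477, 221, 0]) cube([48, 48, 384]);
translate([756, 221, 0]) cube([48, 48, 384]);
translate([477, 533, 0]) cube([48, 48, 384]);
translate([756, 533, 0]) cube([48, 48, 384]);
translate([525, 221, 147]) cube([231, 48, 29]);
translate([525, 533, 147]) cube([231, 48, 29]);
translate([477, 269, 147]) cube([48, 264, 29]);
translate([756, 269, 147]) cube([48, 264, 29]);


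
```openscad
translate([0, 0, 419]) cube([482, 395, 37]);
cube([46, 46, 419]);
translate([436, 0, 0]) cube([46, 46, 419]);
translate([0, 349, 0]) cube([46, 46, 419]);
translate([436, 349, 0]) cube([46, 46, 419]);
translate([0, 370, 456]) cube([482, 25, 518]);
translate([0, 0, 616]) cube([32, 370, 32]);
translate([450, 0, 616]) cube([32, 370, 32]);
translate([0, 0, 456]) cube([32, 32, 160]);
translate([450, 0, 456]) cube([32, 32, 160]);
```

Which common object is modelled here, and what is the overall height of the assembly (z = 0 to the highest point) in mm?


A chair. The overall height is 974 mm.

A slab on four corner posts with a tall panel at the back — a chair. The seat slab sits at z = 419 with thickness 37, and the 518 mm backrest starts at the seat top, so the overall height is 419 + 37 + 518 = 974 mm.


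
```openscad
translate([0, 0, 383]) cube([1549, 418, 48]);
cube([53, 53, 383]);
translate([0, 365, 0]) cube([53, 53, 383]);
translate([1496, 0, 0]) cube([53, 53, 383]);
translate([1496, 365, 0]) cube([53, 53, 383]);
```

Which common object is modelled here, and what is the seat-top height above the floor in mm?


A bench. The seat-top height is 431 mm.

A long slab on four corner posts — a bench. The slab sits at z = 383 with thickness 48, so the top is 383 + 48 = 431 mm.


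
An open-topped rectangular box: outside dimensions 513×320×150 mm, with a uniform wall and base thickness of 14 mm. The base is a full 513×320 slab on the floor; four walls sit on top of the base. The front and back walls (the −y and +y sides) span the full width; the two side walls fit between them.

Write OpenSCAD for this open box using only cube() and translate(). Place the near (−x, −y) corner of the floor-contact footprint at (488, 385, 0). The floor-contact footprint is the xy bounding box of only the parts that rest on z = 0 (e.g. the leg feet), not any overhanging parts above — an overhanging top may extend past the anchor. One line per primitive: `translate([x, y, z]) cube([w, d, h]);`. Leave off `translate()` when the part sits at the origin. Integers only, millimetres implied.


translate([488, 385, 0]) cube([513, 320, 14]);
translate([488, 385, 14]) cube([513, 14, 136]);
translate([488, 691, 14]) cube([513, 14, 136]);
translate([488, 399, 14]) cube([14, 292, 136]);
translate([987, 399, 14]) cube([14, 292, 136]);


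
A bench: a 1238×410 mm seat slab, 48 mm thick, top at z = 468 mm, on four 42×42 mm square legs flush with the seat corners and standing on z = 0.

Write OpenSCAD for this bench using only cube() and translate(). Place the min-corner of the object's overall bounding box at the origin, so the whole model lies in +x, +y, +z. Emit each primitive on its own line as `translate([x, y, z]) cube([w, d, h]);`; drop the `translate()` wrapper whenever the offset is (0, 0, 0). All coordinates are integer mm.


translate([0, 0, 420]) cube([1238, 410, 48]);
cube([42, 42, 420]);
translate([0, 368, 0]) cube([42, 42, 420]);
translate([1196, 0, 0]) cube([42, 42, 420]);
translate([1196, 368, 0]) cube([42, 42, 420]);


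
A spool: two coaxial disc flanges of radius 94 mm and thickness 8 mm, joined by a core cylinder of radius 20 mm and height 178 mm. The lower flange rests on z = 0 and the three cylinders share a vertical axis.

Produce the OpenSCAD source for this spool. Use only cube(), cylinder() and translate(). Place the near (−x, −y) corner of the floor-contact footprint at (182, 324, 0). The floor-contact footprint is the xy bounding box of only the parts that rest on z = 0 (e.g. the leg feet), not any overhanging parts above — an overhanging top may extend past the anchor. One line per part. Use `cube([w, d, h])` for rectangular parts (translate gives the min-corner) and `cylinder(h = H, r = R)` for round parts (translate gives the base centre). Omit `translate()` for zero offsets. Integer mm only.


translate([276, 418, 0]) cylinder(h = 8, r = 94);
translate([276, 418, 8]) cylinder(h = 178, r = 20);
translate([276, 418, 186]) cylinder(h = 8, r = 94);


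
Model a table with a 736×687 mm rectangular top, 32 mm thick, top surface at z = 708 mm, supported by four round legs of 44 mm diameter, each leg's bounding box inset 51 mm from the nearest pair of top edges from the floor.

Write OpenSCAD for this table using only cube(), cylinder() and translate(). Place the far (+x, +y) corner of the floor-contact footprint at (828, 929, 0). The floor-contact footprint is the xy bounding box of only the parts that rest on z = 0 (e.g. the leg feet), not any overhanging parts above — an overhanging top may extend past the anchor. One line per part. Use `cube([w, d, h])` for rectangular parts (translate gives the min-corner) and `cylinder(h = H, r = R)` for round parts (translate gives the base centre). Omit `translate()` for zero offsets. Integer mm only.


translate([143, 293, 676]) cube([736, 687, 32]);
translate([216, 366, 0]) cylinder(h = 676, r = 22);
translate([806, 366, 0]) cylinder(h = 676, r = 22);
translate([216, 907, 0]) cylinder(h = 676, r = 22);
translate([806, 907, 0]) cylinder(h = 676, r = 22);


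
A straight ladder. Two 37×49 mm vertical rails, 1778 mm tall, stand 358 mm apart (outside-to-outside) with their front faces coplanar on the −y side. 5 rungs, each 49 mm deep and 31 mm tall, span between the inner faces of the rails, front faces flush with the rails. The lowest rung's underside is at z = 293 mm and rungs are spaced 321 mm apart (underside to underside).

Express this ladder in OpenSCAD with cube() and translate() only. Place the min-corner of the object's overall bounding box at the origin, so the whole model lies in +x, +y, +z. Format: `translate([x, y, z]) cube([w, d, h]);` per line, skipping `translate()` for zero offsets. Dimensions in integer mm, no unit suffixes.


cube([37, 49, 1778]);
translate([321, 0, 0]) cube([37, 49, 1778]);
translate([37, 0, 293]) cube([284, 49, 31]);
translate([37, 0, 614]) cube([284, 49, 31]);
translate([37, 0, 935]) cube([284, 49, 31]);
translate([37, 0, 1256]) cube([284, 49, 31]);
translate([37, 0, 1577]) cube([284, 49, 31]);


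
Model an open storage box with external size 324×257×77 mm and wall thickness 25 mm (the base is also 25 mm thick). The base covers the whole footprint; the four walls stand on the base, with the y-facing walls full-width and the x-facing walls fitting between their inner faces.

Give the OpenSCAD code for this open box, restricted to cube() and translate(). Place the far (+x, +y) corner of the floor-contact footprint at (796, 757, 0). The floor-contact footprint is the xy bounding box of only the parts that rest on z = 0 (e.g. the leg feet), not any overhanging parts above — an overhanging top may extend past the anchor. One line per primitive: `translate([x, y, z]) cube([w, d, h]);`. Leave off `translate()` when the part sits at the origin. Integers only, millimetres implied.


translate([472, 500, 0]) cube([324, 257, 25]);
translate([472, 500, 25]) cube([324, 25, 52]);
translate([472, 732, 25]) cube([324, 25, 52]);
translate([472, 525, 25]) cube([25, 207, 52]);
translate([771, 525, 25]) cube([25, 207, 52]);


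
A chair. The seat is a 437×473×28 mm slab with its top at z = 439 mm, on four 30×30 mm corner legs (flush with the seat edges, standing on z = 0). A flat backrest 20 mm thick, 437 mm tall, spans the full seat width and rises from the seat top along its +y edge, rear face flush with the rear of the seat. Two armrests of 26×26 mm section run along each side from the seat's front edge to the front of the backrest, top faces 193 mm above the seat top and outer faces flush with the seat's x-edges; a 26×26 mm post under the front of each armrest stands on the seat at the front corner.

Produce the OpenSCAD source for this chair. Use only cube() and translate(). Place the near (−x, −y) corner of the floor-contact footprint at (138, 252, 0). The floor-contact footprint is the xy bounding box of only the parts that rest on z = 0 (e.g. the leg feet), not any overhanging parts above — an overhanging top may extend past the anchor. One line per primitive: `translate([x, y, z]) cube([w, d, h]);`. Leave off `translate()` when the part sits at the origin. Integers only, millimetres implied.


translate([138, 252, 411]) cube([437, 473, 28]);
translate([138, 252, 0]) cube([30, 30, 411]);
translate([545, 252, 0]) cube([30, 30, 411]);
translate([138, 695, 0]) cube([30, 30, 411]);
translate([545, 695, 0]) cube([30, 30, 411]);
translate([138, 705, 439]) cube([437, 20, 437]);
translate([138, 252, 606]) cube([26, 453, 26]);
translate([549, 252, 606]) cube([26, 453, 26]);
translate([138, 252, 439]) cube([26, 26, 167]);
translate([549, 252, 439]) cube([26, 26, 167]);


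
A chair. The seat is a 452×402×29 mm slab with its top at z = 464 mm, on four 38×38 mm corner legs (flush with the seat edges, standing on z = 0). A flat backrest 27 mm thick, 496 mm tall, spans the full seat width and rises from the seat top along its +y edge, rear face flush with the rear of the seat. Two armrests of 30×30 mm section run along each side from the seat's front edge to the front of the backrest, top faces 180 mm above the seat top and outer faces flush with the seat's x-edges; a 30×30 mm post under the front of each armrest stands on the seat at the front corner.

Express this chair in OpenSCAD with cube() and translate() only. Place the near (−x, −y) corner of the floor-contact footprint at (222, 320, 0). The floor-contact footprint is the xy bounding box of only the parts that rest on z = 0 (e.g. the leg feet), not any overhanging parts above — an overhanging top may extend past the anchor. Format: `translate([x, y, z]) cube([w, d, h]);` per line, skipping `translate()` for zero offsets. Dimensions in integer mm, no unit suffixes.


// leg_h = 464 - 29 = 435
// arm post h = 180 - 30 = 150
translate([222, 320, 435]) cube([452, 402, 29]);
translate([222, 320, 0]) cube([38, 38, 435]);
translate([636, 320, 0]) cube([38, 38, 435]);
translate([222, 684, 0]) cube([38, 38, 435]);
translate([636, 684, 0]) cube([38, 38, 435]);
translate([222, 695, 464]) cube([452, 27, 496]);
translate([222, 320, 614]) cube([30, 375, 30]);
translate([644, 320, 614]) cube([30, 375, 30]);
translate([222, 320, 464]) cube([30, 30, 150]);
translate([644, 320, 464]) cube([30, 30, 150]);


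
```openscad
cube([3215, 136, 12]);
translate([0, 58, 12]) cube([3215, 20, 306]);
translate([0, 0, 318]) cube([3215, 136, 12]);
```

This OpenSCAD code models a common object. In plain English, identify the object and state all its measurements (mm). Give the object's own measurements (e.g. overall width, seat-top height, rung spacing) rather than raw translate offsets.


An I-beam lying along x, 3215 mm long. Overall section height 330 mm. Two flanges 136 mm wide (y) and 12 mm thick, one on the floor and one at the top; a web 20 mm thick runs between them, centred on the flange width.


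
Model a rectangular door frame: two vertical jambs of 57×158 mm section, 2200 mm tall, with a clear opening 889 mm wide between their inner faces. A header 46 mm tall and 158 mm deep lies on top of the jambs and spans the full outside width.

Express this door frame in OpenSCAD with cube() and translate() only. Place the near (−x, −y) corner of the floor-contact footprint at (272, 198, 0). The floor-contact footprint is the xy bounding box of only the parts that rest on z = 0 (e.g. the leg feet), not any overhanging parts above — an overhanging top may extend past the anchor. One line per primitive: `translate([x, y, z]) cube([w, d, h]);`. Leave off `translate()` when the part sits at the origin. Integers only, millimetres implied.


translate([272, 198, 0]) cube([57, 158, 2200]);
translate([1218, 198, 0]) cube([57, 158, 2200]);
translate([272, 198, 2200]) cube([1003, 158, 46]);


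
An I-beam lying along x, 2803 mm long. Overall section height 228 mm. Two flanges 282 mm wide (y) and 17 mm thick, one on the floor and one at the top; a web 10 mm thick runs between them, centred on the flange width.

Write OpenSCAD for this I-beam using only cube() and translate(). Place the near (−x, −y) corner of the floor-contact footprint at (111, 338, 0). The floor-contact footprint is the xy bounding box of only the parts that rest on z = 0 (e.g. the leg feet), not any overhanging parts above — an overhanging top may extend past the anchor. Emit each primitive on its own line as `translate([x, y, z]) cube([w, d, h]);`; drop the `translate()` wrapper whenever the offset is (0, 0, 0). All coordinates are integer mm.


translate([111, 338, 0]) cube([2803, 282, 17]);
translate([111, 474, 17]) cube([2803, 10, 194]);
translate([111, 338, 211]) cube([2803, 282, 17]);


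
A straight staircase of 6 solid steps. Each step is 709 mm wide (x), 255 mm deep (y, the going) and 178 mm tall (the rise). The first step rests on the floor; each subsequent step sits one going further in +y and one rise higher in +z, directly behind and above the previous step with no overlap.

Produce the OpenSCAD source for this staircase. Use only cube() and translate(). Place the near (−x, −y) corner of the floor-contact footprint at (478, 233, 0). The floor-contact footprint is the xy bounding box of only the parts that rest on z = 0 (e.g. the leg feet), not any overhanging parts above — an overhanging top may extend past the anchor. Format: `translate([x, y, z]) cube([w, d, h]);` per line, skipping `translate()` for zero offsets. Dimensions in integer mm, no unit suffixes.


translate([478, 233, 0]) cube([709, 255, 178]);
translate([478, 488, 178]) cube([709, 255, 178]);
translate([478, 743, 356]) cube([709, 255, 178]);
translate([478, 998, 534]) cube([709, 255, 178]);
translate([478, 1253, 712]) cube([709, 255, 178]);
translate([478, 1508, 890]) cube([709, 255, 178]);


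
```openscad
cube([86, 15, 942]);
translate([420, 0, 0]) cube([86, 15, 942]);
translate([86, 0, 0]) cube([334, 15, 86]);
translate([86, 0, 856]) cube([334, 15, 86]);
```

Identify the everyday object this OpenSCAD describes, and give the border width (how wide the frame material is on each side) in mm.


A picture frame. The border width is 86 mm.

Four thin pieces enclosing a rectangular opening — a picture frame. The two full-height stiles are 942 mm tall; the top rail sits at z = 856 and is 86 mm tall, so the border above the opening is 942 − 856 = 86 mm, matching the stile x-width.


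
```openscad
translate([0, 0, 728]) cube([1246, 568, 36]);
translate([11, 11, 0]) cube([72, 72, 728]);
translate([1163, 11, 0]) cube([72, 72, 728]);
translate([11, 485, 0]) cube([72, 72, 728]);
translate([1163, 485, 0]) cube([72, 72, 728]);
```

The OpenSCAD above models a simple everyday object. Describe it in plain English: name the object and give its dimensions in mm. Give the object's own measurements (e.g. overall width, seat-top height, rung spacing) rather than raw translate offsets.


A table: top 1246 mm (x) × 568 mm (y), 36 mm thick, upper face at z = 764 mm, on four 72×72 mm square legs, each inset 11 mm from the nearest pair of top edges from z = 0 to the bottom of the top.


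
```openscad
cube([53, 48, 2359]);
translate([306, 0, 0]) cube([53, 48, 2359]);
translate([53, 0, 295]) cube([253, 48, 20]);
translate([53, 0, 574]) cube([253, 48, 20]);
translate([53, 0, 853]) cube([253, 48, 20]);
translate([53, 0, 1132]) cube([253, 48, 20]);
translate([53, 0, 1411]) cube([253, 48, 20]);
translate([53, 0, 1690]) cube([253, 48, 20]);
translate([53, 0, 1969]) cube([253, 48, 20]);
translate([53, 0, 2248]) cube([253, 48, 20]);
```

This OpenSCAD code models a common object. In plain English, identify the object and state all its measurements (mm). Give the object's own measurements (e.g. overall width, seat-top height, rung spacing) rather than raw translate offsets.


A straight ladder. Two 53×48 mm vertical rails, 2359 mm tall, stand 359 mm apart (outside-to-outside) with their front faces coplanar on the −y side. 8 rungs, each 48 mm deep and 20 mm tall, span between the inner faces of the rails, front faces flush with the rails. The lowest rung's underside is at z = 295 mm and rungs are spaced 279 mm apart (underside to underside).


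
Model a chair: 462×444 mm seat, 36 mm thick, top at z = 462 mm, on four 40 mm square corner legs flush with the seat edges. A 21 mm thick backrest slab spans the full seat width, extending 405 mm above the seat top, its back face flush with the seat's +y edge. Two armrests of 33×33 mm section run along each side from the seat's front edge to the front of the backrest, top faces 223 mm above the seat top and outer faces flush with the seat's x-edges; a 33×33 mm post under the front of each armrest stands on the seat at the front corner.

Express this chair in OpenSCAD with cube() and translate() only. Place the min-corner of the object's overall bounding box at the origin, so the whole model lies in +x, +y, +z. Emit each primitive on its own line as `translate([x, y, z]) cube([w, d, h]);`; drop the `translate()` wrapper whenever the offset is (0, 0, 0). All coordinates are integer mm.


// leg_h = 462 - 36 = 426
// arm post h = 223 - 33 = 190
translate([0, 0, 426]) cube([462, 444, 36]);
cube([40, 40, 426]);
translate([422, 0, 0]) cube([40, 40, 426]);
translate([0, 404, 0]) cube([40, 40, 426]);
translate([422, 404, 0]) cube([40, 40, 426]);
translate([0, 423, 462]) cube([462, 21, 405]);
translate([0, 0, 652]) cube([33, 423, 33]);
translate([429, 0, 652]) cube([33, 423, 33]);
translate([0, 0, 462]) cube([33, 33, 190]);
translate([429, 0, 462]) cube([33, 33, 190]);


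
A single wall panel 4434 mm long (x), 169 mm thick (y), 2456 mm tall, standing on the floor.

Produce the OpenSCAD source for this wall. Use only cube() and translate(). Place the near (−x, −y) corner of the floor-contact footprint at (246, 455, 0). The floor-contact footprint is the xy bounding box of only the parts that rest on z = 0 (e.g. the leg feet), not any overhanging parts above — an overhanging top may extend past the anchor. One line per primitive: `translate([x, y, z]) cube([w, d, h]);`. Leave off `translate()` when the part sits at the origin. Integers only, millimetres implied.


translate([246, 455, 0]) cube([4434, 169, 2456]);


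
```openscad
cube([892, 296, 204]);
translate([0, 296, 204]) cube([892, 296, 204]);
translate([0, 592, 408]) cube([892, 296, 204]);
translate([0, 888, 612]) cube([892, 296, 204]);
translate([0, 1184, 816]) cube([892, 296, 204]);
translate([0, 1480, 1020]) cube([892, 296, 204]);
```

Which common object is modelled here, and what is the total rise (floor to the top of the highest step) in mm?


A staircase. The total rise is 1224 mm.

6 identical blocks, each offset up and back from the previous — a staircase. Each step is 204 mm tall and there are 6 of them, so the total rise is 6 × 204 = 1224 mm.


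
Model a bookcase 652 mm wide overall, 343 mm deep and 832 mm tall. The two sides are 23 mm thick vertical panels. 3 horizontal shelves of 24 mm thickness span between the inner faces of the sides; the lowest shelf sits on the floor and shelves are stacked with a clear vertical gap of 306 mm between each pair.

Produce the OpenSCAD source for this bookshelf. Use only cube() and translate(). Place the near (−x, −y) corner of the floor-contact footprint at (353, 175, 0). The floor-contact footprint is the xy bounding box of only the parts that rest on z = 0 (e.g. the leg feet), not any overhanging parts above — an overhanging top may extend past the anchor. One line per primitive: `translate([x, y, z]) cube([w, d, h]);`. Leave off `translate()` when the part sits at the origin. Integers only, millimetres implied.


translate([353, 175, 0]) cube([23, 343, 832]);
translate([982, 175, 0]) cube([23, 343, 832]);
translate([376, 175, 0]) cube([606, 343, 24]);
translate([376, 175, 330]) cube([606, 343, 24]);
translate([376, 175, 660]) cube([606, 343, 24]);


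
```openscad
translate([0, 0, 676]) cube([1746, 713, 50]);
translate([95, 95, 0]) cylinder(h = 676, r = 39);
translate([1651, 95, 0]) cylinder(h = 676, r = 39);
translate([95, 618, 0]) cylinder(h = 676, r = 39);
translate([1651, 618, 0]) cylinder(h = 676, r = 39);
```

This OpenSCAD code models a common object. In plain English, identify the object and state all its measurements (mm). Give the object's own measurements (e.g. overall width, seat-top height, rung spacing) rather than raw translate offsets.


A rectangular dining table. The top is 1746×713×50 mm with its upper surface at z = 726 mm. It stands on four round legs of 78 mm diameter, each leg's bounding box inset 56 mm from the nearest pair of top edges, running from the floor to the underside of the top.


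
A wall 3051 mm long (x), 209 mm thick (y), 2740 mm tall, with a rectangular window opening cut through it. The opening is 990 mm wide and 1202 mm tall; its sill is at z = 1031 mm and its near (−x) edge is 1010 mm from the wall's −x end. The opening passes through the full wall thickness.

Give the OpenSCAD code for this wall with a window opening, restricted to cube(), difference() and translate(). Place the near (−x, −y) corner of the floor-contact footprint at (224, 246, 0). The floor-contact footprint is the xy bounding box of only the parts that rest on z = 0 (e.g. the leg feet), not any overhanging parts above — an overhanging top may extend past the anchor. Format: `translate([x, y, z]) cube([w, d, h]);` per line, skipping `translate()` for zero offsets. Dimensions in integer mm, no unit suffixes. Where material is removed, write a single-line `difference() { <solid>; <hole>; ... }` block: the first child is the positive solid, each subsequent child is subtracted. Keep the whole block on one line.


difference() { translate([224, 246, 0]) cube([3051, 209, 2740]); translate([1234, 246, 1031]) cube([990, 209, 1202]); }


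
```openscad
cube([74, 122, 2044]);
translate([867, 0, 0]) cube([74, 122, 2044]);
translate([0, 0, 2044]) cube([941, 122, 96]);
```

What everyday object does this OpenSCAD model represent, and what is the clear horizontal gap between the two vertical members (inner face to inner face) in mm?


A door frame. The clear opening width is 793 mm.

Two 2044 mm tall posts with a header on top — a door frame. The left jamb is 74 mm wide at x = 0; the right jamb starts at x = 867. The clear opening is 867 − 74 = 793 mm.


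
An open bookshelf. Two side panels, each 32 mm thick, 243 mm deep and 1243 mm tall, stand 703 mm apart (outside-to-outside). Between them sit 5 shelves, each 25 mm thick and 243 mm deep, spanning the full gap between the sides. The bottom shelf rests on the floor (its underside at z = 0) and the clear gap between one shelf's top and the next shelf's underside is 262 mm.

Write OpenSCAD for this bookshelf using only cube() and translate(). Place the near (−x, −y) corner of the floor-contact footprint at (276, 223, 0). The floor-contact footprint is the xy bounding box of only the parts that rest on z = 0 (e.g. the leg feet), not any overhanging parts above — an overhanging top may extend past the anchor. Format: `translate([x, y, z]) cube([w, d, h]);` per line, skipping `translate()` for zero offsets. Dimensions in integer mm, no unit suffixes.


translate([276, 223, 0]) cube([32, 243, 1243]);
translate([947, 223, 0]) cube([32, 243, 1243]);
translate([308, 223, 0]) cube([639, 243, 25]);
translate([308, 223, 287]) cube([639, 243, 25]);
translate([308, 223, 574]) cube([639, 243, 25]);
translate([308, 223, 861]) cube([639, 243, 25]);
translate([308, 223, 1148]) cube([639, 243, 25]);


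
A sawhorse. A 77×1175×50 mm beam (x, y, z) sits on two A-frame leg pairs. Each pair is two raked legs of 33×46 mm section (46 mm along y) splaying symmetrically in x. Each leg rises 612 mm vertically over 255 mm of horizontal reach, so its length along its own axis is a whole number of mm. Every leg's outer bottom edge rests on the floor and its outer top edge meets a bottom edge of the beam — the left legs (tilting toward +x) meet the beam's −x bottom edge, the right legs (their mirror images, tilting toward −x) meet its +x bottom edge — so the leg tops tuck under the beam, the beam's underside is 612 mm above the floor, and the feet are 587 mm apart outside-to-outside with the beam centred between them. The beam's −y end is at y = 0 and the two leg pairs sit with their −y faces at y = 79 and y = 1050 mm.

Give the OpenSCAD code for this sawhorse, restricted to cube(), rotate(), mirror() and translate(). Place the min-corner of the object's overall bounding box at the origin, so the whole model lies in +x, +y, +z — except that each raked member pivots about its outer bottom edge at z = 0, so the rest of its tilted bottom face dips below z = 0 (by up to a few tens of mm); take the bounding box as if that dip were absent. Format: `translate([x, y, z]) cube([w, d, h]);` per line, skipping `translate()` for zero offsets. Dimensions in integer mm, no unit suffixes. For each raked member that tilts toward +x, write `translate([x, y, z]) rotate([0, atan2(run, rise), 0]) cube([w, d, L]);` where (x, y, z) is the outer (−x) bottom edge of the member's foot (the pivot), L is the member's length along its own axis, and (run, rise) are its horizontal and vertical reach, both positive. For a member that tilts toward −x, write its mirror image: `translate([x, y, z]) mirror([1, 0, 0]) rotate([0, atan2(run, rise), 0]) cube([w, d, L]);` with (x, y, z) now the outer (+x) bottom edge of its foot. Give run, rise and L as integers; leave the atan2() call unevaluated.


// leg length = √(255² + 612²) = 663
// right-leg outer foot x = 2·255 + 77 = 587
// beam min-corner = (255, 0, 612)
translate([255, 0, 612]) cube([77, 1175, 50]);
translate([0, 79, 0]) rotate([0, atan2(255, 612), 0]) cube([33, 46, 663]);
translate([587, 79, 0]) mirror([1, 0, 0]) rotate([0, atan2(255, 612), 0]) cube([33, 46, 663]);
translate([0, 1050, 0]) rotate([0, atan2(255, 612), 0]) cube([33, 46, 663]);
translate([587, 1050, 0]) mirror([1, 0, 0]) rotate([0, atan2(255, 612), 0]) cube([33, 46, 663]);


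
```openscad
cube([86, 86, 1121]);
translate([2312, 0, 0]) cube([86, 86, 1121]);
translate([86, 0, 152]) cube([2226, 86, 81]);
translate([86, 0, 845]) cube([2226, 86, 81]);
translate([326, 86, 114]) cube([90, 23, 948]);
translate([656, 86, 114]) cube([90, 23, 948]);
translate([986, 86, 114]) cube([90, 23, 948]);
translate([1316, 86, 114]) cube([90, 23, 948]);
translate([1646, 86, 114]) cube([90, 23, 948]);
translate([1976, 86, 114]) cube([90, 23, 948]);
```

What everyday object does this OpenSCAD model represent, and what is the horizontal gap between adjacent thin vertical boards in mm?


A fence section. The picket gap is 240 mm.

Two posts, two rails, 6 pickets — a fence section. Span 2226 mm holds 6 pickets of 90 mm with 7 equal gaps: ⌊(2226 − 6·90) / 7⌋ = 240 mm.


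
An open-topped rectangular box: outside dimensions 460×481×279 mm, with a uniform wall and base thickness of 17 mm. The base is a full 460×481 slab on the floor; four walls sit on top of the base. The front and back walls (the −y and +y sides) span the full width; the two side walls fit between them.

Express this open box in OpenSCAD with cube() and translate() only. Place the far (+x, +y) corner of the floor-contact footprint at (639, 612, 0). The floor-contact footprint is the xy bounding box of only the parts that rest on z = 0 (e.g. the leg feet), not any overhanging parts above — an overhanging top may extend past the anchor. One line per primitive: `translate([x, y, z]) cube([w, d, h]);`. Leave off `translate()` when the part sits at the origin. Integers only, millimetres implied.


translate([179, 131, 0]) cube([460, 481, 17]);
translate([179, 131, 17]) cube([460, 17, 262]);
translate([179, 595, 17]) cube([460, 17, 262]);
translate([179, 148, 17]) cube([17, 447, 262]);
translate([622, 148, 17]) cube([17, 447, 262]);


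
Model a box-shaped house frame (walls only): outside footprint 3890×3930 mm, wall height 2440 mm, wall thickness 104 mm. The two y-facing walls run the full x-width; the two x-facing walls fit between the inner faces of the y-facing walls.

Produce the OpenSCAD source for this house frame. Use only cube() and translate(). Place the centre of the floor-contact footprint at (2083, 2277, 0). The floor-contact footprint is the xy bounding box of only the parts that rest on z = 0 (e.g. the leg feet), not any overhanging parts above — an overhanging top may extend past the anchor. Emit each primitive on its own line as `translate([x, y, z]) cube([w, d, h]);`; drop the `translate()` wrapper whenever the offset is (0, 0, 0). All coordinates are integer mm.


translate([138, 312, 0]) cube([3890, 104, 2440]);
translate([138, 4138, 0]) cube([3890, 104, 2440]);
translate([138, 416, 0]) cube([104, 3722, 2440]);
translate([3924, 416, 0]) cube([104, 3722, 2440]);


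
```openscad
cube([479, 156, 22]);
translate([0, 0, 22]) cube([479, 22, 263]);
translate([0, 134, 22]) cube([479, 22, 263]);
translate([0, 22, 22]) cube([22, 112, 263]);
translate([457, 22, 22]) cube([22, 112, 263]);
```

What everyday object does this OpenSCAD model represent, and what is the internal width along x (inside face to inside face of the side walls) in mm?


An open box. The internal width is 435 mm.

A 479×156 base slab with four walls standing on it — an open box. The base is 479 mm wide and the walls are 22 mm thick, so the internal width is 479 − 2 × 22 = 435 mm.


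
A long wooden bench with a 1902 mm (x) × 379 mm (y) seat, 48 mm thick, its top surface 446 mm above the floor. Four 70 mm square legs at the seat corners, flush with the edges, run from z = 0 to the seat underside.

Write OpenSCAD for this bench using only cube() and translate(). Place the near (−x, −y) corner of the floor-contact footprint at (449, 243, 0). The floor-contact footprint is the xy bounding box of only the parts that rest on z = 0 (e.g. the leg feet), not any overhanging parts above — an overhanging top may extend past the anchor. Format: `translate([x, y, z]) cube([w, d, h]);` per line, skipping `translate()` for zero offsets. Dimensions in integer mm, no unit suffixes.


translate([449, 243, 398]) cube([1902, 379, 48]);
translate([449, 243, 0]) cube([70, 70, 398]);
translate([449, 552, 0]) cube([70, 70, 398]);
translate([2281, 243, 0]) cube([70, 70, 398]);
translate([2281, 552, 0]) cube([70, 70, 398]);


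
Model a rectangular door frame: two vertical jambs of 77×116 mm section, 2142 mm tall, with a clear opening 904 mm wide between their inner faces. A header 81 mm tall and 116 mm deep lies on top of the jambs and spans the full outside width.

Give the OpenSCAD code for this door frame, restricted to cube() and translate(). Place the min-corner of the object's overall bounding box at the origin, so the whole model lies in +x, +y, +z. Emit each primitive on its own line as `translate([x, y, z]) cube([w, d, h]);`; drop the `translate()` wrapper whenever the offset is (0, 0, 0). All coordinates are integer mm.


cube([77, 116, 2142]);
translate([981, 0, 0]) cube([77, 116, 2142]);
translate([0, 0, 2142]) cube([1058, 116, 81]);


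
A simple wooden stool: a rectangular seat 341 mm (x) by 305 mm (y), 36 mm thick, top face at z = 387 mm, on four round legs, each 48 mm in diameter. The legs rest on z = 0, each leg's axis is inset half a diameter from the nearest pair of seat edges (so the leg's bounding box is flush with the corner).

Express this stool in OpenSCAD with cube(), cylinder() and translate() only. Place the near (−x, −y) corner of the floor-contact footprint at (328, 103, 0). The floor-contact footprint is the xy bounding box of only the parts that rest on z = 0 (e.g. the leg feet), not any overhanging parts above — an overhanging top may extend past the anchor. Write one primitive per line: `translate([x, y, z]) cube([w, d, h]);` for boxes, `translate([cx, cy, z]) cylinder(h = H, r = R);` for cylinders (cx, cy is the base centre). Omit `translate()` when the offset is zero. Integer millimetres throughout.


translate([328, 103, 351]) cube([341, 305, 36]);
translate([352, 127, 0]) cylinder(h = 351, r = 24);
translate([645, 127, 0]) cylinder(h = 351, r = 24);
translate([352, 384, 0]) cylinder(h = 351, r = 24);
translate([645, 384, 0]) cylinder(h = 351, r = 24);


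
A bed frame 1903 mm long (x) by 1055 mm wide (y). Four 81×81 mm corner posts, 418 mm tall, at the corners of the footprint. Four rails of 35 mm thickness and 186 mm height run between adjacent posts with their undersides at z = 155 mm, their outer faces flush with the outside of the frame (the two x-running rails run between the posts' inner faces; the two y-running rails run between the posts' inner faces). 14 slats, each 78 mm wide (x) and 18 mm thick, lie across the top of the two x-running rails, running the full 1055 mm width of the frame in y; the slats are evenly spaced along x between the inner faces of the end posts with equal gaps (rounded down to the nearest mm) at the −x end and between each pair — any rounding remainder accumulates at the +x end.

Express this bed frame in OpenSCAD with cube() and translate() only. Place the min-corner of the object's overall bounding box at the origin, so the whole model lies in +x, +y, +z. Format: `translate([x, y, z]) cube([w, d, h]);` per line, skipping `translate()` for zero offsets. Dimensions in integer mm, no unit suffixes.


cube([81, 81, 418]);
translate([0, 974, 0]) cube([81, 81, 418]);
translate([1822, 0, 0]) cube([81, 81, 418]);
translate([1822, 974, 0]) cube([81, 81, 418]);
translate([81, 0, 155]) cube([1741, 35, 186]);
translate([81, 1020, 155]) cube([1741, 35, 186]);
translate([0, 81, 155]) cube([35, 893, 186]);
translate([1868, 81, 155]) cube([35, 893, 186]);
translate([124, 0, 341]) cube([78, 1055, 18]);
translate([245, 0, 341]) cube([78, 1055, 18]);
translate([366, 0, 341]) cube([78, 1055, 18]);
translate([487, 0, 341]) cube([78, 1055, 18]);
translate([608, 0, 341]) cube([78, 1055, 18]);
translate([729, 0, 341]) cube([78, 1055, 18]);
translate([850, 0, 341]) cube([78, 1055, 18]);
translate([971, 0, 341]) cube([78, 1055, 18]);
translate([1092, 0, 341]) cube([78, 1055, 18]);
translate([1213, 0, 341]) cube([78, 1055, 18]);
translate([1334, 0, 341]) cube([78, 1055, 18]);
translate([1455, 0, 341]) cube([78, 1055, 18]);
translate([1576, 0, 341]) cube([78, 1055, 18]);
translate([1697, 0, 341]) cube([78, 1055, 18]);
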